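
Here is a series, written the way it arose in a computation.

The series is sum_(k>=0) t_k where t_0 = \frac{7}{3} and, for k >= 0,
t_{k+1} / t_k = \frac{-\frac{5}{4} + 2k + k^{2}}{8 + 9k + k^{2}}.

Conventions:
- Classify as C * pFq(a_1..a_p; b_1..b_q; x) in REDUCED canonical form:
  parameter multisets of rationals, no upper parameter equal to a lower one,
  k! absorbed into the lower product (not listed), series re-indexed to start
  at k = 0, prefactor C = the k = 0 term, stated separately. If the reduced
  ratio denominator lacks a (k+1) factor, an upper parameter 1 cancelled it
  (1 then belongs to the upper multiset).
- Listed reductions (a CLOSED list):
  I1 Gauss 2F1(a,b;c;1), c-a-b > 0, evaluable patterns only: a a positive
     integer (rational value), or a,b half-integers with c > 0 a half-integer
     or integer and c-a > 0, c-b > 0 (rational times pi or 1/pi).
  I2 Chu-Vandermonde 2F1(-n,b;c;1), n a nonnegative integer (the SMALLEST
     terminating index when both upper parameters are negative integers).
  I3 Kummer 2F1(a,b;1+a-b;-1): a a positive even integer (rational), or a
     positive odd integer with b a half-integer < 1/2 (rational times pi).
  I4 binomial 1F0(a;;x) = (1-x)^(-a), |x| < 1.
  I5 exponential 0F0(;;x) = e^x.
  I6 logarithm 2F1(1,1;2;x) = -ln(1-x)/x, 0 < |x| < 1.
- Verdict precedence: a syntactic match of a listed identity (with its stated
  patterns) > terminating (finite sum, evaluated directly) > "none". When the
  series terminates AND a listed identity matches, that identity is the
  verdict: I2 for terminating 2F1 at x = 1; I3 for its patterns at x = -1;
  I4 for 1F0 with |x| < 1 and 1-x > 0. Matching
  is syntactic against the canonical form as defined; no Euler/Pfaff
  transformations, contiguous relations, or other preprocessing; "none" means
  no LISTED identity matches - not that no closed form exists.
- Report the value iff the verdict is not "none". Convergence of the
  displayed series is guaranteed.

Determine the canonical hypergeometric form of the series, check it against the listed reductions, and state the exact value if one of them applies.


x = 1 here; the reduced form reads 2F1, upper {-\frac{1}{2}, \frac{5}{2}}, lower {8}, C = \frac{7}{3}. Verdict: Gauss (I1, half-integer pattern) applies (x = 1; upper {-\frac{1}{2}, \frac{5}{2}} half-integers, c = 8 in the evaluable pattern). Hence: \frac{1048576}{173745} / \pi.

Key observation: t_0 being \frac{7}{3}, roots of the ratio polynomials (C = 7/3, x = 1) are the negated parameters.
Step ratio: r(k) = 1 * (k-\frac{1}{2}) (k+\frac{5}{2}) / [(k+8) (k+1)] - rational; roots negated = parameters, x = 1, C = \frac{7}{3}.


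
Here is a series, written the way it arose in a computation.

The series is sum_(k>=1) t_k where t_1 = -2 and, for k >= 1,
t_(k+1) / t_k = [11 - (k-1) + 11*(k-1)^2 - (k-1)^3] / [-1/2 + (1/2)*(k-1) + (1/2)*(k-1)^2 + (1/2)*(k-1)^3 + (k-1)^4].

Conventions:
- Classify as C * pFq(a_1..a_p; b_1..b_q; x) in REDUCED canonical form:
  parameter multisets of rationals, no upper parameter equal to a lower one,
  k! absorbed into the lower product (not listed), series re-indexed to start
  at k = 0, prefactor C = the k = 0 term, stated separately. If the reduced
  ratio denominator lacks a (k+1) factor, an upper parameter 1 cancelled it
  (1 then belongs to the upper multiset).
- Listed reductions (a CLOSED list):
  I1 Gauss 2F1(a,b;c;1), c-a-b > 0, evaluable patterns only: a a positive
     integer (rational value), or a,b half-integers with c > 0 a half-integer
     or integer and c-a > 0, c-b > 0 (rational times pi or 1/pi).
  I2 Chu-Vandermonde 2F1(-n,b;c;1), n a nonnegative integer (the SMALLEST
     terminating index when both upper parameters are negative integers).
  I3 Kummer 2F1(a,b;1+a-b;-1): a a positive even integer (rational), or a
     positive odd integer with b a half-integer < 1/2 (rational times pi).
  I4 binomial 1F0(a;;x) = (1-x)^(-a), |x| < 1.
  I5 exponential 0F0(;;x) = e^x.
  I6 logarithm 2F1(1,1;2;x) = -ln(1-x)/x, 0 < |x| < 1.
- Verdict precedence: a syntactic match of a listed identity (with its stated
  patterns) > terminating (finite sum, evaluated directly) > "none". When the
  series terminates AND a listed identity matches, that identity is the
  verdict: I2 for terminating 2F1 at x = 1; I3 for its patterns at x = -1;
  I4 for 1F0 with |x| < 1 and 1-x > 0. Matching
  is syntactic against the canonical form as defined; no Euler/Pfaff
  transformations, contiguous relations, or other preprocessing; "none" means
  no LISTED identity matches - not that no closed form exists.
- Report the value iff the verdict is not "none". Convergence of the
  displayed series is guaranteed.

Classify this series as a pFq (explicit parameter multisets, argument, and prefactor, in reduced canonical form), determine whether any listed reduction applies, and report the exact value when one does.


Key observation: t_0 = -2 here, and factor the ratio over Q (C = -2, x = -1): negated roots = parameters.
Term ratio: r(k) = (-1) * (k-11) / [(k-1/2) (k+1)] ; factor over Q: parameters, x = (-1), and C = -2.

Reduced: x = -1, 1F1, upper = {-11}, lower = {-1/2}, C = -2. Verdict: terminating - no listed pattern fits, but -11 in the upper list cuts the series at k = 11; direct evaluation. Its exact value is 1583762368918/654729075.


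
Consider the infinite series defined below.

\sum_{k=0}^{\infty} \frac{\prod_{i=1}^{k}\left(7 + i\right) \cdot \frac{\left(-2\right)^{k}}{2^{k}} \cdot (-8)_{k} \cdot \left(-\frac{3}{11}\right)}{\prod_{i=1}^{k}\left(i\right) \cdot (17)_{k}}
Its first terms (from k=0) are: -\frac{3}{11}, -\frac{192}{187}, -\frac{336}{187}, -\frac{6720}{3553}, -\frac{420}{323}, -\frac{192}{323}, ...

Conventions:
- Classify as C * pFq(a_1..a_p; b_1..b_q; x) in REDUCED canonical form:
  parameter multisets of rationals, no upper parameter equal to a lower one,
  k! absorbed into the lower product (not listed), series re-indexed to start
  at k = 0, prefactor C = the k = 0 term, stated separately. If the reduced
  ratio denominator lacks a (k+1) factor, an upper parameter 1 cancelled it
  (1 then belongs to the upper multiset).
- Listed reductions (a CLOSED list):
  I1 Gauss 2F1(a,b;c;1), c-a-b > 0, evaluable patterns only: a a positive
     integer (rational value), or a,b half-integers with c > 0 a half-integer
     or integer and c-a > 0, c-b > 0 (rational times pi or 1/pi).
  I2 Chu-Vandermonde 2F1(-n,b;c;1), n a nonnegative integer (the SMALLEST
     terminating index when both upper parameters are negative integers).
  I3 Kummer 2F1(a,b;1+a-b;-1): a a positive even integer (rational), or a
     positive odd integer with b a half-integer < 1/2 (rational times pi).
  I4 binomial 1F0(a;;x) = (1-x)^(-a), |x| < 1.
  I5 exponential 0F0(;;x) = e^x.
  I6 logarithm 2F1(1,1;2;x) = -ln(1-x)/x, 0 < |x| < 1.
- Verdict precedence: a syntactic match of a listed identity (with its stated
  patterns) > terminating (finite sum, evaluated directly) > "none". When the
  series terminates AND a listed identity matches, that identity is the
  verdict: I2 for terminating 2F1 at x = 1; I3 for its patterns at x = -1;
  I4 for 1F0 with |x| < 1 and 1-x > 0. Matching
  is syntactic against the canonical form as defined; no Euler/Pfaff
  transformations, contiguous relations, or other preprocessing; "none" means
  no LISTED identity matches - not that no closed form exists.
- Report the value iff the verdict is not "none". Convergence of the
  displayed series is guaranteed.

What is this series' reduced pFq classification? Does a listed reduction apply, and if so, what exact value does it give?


Reduced: x = -1, 2F1, upper = {-8, 8}, lower = {17}, C = -\frac{3}{11}. Verdict: this is the Kummer evaluation I3 (x = -1; c = 17 equals 1+a-b for upper {-8, 8}: listed pattern). Hence: -\frac{78}{11}.

Key observation: x = -1 and the product of the first k integers (C = -3/11) is k!.
Term ratio: r(k) = -1 * (k-8) (k+8) / [(k+17) (k+1)] - poly over poly, x = -1 from leading terms; C = -\frac{3}{11} at k = 0.


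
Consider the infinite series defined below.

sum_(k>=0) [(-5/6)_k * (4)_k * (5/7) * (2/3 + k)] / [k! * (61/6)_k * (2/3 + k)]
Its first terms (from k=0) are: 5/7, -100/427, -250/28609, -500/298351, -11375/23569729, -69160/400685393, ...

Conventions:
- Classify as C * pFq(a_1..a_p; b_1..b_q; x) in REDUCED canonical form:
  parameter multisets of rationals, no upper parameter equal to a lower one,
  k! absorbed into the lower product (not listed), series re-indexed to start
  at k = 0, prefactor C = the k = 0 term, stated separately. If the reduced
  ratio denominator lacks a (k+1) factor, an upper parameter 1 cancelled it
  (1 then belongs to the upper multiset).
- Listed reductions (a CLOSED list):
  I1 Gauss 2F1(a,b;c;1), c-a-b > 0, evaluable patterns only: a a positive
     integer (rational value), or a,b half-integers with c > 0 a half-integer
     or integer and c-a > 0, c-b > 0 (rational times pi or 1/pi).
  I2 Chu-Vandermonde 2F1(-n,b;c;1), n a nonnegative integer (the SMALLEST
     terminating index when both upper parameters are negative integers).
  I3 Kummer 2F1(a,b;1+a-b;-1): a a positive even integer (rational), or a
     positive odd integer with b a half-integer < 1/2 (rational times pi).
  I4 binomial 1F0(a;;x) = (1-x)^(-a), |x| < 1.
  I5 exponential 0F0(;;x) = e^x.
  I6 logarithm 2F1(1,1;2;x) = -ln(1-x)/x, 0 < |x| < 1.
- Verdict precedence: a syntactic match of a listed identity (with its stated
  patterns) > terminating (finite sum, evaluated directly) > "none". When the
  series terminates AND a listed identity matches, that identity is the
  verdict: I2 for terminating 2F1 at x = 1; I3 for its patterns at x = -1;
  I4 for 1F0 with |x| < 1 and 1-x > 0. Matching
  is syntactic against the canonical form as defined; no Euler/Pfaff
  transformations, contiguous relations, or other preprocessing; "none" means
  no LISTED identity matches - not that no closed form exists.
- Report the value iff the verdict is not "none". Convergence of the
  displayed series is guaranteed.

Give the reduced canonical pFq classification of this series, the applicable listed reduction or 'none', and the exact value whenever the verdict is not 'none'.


Prefactor 5/7, argument 1: 2F1 with upper {-5/6, 4} over lower {61/6}. Verdict at x = 1: Gauss (I1, integer-parameter pattern) matches (x = 1: the Gamma ratio telescopes since c-a-b = 7 > 0 and a = 4 in Z>0). Its exact value is 87505/186624.

Key observation: t_0 = 5/7 here, and striking the common factor k + 2/3 reduces the term (prefactor 5/7).
Consecutive-term ratio: r(k) = 1 * (k-5/6) (k+4) / [(k+61/6) (k+1)] ; factor over Q: parameters, x = 1, and C = 5/7.


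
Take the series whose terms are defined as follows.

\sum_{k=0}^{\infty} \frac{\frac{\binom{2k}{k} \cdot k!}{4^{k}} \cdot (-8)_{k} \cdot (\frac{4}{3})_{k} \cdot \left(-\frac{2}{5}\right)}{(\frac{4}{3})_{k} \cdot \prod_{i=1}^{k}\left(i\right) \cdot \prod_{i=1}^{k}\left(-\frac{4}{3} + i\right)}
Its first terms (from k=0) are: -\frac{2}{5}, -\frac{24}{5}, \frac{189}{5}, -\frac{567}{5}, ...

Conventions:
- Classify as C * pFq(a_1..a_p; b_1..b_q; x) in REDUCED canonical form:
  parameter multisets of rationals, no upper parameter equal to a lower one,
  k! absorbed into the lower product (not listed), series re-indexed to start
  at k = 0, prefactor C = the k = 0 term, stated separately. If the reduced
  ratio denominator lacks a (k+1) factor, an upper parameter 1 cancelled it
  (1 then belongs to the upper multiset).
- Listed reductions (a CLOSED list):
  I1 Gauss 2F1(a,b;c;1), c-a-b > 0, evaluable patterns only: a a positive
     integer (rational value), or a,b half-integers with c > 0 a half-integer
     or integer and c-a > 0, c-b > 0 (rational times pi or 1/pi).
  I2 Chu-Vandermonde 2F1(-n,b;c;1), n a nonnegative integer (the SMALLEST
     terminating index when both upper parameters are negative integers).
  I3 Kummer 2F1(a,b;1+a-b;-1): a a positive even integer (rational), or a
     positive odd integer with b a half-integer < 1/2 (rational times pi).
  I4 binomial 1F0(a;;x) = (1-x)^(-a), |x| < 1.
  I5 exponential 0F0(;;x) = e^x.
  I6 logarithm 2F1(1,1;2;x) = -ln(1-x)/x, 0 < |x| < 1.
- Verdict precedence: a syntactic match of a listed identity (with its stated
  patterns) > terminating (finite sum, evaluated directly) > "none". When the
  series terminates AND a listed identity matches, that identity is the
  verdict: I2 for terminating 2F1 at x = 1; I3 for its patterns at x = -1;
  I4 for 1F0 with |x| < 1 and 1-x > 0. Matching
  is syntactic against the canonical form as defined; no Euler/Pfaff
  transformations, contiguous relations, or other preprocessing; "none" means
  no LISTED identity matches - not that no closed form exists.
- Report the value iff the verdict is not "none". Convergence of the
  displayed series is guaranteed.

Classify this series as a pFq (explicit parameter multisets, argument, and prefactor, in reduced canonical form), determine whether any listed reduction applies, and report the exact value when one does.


Reduced: x = 1, 2F1, upper = {-8, \frac{1}{2}}, lower = {-\frac{1}{3}}, C = -\frac{2}{5}. Verdict: Chu-Vandermonde (I2) matches (terminating 2F1 at x = 1 with n = 8, b = 1/2, c = -\frac{1}{3}). Sum: -\frac{283309}{3063808}.

Structural cue: x = 1 and the lower running product (C = -2/5) is a rising factorial.
Adjacent-term ratio: r(k) = 1 * (k-8) (k+\frac{1}{2}) / [(k-\frac{1}{3}) (k+1)] - poly over poly, x = 1 from leading terms; C = -\frac{2}{5} at k = 0.


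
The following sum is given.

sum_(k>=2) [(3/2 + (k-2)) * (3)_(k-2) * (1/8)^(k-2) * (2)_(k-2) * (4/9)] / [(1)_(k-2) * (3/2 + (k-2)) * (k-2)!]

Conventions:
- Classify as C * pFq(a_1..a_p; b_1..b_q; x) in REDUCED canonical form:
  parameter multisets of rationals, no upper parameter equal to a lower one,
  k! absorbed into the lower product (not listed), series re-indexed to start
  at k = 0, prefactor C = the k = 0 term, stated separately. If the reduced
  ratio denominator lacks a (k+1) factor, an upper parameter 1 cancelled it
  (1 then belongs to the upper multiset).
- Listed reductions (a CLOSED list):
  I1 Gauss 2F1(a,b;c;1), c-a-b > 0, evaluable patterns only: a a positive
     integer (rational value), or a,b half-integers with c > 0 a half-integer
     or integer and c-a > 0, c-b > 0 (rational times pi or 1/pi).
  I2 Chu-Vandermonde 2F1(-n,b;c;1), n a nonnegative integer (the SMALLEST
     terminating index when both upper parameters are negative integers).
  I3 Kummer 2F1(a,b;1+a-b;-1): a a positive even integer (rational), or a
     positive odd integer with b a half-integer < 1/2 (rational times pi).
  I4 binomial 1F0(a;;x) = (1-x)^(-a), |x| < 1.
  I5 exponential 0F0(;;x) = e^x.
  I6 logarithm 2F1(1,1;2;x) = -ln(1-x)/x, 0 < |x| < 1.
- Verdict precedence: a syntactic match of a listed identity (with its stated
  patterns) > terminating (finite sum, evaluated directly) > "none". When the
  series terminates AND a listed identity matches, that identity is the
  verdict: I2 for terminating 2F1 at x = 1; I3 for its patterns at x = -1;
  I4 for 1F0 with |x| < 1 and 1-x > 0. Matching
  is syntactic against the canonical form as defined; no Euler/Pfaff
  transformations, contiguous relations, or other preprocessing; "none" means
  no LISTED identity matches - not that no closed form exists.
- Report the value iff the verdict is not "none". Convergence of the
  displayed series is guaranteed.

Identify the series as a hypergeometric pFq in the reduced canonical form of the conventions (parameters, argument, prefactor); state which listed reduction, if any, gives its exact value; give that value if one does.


Prefactor 4/9, argument 1/8: 2F1 with upper {2, 3} over lower {1}. Verdict: none here - no I1-I6 shape fits x = 1/8 with lower {1}.

First insight: with t_0 = 4/9, (1)_k (prefactor 4/9) is k! itself.
Ratio: r(k) = (1/8) * (k+2) (k+3) / [(k+1) (k+1)] - poly over poly, x = (1/8) from leading terms; C = 4/9 at k = 0.


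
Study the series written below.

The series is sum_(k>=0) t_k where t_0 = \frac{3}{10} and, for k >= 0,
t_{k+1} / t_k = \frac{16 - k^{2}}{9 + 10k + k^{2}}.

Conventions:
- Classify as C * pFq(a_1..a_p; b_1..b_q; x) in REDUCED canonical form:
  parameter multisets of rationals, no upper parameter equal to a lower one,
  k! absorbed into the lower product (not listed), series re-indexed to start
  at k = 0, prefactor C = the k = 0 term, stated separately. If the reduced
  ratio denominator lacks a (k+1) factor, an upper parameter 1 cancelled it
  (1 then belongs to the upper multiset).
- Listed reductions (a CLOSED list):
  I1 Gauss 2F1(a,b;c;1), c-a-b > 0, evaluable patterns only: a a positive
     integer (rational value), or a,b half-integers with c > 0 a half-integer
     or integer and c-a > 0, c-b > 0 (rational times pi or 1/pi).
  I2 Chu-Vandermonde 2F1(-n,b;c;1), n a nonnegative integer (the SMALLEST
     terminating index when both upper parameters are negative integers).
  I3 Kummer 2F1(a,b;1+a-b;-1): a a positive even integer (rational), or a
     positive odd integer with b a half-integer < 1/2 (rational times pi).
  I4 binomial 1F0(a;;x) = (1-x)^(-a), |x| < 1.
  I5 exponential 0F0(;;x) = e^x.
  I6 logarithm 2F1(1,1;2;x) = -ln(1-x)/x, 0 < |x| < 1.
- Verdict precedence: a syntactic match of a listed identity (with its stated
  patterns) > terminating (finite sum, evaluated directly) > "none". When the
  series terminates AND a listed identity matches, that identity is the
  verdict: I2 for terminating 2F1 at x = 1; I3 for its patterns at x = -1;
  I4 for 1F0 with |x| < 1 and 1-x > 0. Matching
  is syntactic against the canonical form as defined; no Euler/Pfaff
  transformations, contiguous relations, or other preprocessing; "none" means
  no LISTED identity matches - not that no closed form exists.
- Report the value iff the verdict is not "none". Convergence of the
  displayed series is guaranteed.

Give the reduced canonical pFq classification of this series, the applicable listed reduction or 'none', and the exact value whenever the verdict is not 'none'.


Prefactor \frac{3}{10}, argument -1: 2F1 with upper {-4, 4} over lower {9}. Verdict at x = -1: Kummer's theorem (I3) matches (x = -1; c = 9 equals 1+a-b for upper {-4, 4}: listed pattern). Exact value: \frac{7}{5}.

Key step: x = -1 and the expanded ratio factors over Q; prefactor 3/10, roots give parameters.
Term ratio: r(k) = -1 * (k-4) (k+4) / [(k+9) (k+1)] - rational in k. x = -1; t_0 = \frac{3}{10}; negate the roots.


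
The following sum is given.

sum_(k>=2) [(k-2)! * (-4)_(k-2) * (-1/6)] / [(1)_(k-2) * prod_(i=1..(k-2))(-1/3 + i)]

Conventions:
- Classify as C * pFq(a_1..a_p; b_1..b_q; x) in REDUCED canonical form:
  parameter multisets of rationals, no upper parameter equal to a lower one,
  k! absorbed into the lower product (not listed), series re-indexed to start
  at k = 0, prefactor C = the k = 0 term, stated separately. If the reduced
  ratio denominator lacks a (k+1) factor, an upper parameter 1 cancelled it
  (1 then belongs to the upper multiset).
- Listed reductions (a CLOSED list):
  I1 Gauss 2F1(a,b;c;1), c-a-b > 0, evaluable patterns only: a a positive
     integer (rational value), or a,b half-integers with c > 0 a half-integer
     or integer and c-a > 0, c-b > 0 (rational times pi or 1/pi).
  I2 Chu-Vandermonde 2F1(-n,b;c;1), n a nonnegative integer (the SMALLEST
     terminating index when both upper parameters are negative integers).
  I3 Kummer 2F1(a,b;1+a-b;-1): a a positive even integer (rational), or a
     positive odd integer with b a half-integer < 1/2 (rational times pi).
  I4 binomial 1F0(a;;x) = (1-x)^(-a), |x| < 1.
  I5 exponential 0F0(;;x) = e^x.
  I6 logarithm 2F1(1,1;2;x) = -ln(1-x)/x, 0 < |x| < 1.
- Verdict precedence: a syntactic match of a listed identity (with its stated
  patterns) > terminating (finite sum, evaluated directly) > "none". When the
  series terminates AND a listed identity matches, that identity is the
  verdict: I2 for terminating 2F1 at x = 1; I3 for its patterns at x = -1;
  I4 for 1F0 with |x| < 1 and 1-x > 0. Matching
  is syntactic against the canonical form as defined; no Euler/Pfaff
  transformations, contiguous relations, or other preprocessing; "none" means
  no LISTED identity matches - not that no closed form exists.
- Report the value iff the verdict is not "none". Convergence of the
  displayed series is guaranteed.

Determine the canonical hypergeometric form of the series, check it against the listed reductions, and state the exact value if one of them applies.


The tell: x = 1 and the factorial ratio (C = -1/6) (k+a-1)!/(a-1)! is a rising factorial (a)_k.
Step ratio: r(k) = 1 * (k-4) (k+1) / [(k+2/3) (k+1)] ; factor over Q: parameters, x = 1, and C = -1/6.

With C = -1/6: the canonical form is 2F1(-4, 1; 2/3; 1). Verdict (x = 1): the Chu-Vandermonde identity I2 applies (terminating 2F1 at x = 1 with n = 4, b = 1, c = 2/3). Value: 1/66.


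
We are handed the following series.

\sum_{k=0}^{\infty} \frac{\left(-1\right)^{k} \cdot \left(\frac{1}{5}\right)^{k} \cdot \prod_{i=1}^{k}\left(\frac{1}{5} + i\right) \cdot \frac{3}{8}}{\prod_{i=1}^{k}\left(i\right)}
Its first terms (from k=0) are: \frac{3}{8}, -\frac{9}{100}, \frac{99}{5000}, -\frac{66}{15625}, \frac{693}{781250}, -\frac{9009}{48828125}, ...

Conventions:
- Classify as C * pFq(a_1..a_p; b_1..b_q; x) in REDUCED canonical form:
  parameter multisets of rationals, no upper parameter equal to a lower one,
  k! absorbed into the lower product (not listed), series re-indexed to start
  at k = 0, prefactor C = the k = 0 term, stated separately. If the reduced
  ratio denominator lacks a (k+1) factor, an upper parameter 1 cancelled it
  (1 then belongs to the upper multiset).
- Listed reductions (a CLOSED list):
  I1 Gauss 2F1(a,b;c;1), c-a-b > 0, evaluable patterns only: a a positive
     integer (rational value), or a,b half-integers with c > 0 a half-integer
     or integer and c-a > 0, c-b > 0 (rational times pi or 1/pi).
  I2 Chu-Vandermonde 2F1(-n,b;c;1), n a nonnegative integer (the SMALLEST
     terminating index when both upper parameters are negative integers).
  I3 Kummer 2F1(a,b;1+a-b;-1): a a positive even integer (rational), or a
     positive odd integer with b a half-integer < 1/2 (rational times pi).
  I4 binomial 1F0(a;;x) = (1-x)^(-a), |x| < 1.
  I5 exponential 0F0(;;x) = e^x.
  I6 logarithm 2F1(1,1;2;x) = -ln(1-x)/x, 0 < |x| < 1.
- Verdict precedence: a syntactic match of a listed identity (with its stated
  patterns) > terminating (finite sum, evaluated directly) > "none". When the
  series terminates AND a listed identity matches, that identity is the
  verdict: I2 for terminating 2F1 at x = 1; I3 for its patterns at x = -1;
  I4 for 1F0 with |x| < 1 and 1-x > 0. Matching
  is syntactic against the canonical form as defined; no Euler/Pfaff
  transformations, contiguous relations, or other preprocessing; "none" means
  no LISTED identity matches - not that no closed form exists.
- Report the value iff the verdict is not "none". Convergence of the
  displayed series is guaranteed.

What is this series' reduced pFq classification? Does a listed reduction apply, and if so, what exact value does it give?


Reduced: x = -\frac{1}{5}, 1F0, upper = {\frac{6}{5}}, lower = {-}, C = \frac{3}{8}. Verdict: the binomial series (I4) fires (the 1F0 binomial series: exponent -6/5, x = -\frac{1}{5}). Its exact value is \frac{3}{8} \cdot \left(\frac{6}{5}\right)^{-\frac{6}{5}}.

Key step: with t_0 = \frac{3}{8}, the running product (C = 3/8) telescopes to a rising factorial.
Adjacent-term ratio: r(k) = -\frac{1}{5} * (k+\frac{6}{5}) / [(k+1)] - poly over poly, x = -\frac{1}{5} from leading terms; C = \frac{3}{8} at k = 0.


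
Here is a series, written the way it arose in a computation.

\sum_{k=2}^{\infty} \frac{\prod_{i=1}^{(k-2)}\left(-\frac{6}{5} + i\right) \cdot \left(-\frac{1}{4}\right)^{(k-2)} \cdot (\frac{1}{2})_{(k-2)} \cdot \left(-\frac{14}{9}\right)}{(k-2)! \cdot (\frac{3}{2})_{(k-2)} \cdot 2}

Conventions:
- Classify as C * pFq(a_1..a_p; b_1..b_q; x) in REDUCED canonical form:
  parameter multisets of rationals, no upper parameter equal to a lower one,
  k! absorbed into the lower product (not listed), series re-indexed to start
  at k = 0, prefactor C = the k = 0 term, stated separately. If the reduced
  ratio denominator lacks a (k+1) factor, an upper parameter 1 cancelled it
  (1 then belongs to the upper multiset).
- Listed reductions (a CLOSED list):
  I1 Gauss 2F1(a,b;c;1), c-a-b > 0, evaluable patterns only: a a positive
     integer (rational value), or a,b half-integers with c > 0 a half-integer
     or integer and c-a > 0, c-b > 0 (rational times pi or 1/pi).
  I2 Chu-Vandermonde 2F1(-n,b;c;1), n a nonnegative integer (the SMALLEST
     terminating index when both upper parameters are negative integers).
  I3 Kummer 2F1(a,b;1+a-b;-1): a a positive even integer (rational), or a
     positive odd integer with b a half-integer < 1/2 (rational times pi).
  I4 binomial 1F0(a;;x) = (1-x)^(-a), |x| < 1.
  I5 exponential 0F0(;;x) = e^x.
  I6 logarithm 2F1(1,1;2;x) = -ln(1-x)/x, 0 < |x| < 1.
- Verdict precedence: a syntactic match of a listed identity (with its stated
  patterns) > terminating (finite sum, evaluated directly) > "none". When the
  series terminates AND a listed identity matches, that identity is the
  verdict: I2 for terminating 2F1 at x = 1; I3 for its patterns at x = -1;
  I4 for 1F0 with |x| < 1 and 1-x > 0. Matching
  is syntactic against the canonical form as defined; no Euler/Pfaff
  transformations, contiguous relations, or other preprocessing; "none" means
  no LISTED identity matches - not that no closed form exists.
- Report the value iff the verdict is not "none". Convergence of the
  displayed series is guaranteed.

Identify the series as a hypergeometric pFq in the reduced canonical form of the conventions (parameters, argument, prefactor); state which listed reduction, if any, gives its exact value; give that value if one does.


At argument -\frac{1}{4}: a 2F1 with upper {-\frac{1}{5}, \frac{1}{2}}, lower {\frac{3}{2}}, scaled by C = -\frac{7}{9}. Verdict: none. No listed pattern accepts 2F1(-\frac{1}{5}, \frac{1}{2}; \frac{3}{2}; -\frac{1}{4}).

The tell: with t_0 = -\frac{7}{9}, the running product (C = -7/9, x = -1/4) telescopes to a rising factorial.
Consecutive-term ratio: r(k) = -\frac{1}{4} * (k-\frac{1}{5}) (k+\frac{1}{2}) / [(k+\frac{3}{2}) (k+1)] ; factor over Q: parameters, x = -\frac{1}{4}, and C = -\frac{7}{9}.


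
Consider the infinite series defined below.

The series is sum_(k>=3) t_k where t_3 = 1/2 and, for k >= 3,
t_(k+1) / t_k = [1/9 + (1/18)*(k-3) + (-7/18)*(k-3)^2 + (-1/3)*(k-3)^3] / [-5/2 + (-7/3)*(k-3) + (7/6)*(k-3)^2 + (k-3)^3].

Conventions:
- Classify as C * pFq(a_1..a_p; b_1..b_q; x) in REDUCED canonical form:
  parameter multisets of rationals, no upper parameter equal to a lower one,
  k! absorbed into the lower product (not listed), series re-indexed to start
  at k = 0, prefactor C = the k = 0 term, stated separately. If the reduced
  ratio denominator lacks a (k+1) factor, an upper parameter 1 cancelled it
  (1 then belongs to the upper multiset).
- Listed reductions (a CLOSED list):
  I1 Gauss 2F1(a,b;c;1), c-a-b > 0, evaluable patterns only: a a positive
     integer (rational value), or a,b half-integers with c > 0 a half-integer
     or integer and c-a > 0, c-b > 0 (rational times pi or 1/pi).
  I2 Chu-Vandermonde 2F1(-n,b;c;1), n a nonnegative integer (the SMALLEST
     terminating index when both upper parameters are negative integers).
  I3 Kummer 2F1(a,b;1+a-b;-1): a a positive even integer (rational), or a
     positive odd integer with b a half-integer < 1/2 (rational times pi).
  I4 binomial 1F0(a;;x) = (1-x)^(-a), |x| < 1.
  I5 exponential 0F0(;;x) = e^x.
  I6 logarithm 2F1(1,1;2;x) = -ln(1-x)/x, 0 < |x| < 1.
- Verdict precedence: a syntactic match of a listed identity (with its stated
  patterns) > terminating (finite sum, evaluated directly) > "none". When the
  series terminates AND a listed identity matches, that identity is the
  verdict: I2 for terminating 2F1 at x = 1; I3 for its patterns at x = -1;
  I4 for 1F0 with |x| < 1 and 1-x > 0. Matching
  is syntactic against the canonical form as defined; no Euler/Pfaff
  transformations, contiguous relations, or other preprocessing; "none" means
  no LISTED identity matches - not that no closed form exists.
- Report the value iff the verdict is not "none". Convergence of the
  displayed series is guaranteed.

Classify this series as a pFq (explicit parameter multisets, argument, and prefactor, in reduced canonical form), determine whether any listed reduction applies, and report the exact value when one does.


Key step: with t_0 = 1/2, the expanded ratio factors over Q; C = 1/2, x = -1/3, roots give parameters.
Adjacent-term ratio: r(k) = (-1/3) * (k-1/2) (k+2/3) (k+1) / [(k-3/2) (k+5/3) (k+1)] - rational in k. x = (-1/3); t_0 = 1/2; negate the roots.

Canonical form: C = 1/2 times 3F2 with upper {-1/2, 2/3, 1}, lower {-3/2, 5/3}, x = -1/3. Verdict: none. A 3F2 with upper {-1/2, 2/3, 1} fits none of I1-I6 at x = -1/3; the sum runs forever.


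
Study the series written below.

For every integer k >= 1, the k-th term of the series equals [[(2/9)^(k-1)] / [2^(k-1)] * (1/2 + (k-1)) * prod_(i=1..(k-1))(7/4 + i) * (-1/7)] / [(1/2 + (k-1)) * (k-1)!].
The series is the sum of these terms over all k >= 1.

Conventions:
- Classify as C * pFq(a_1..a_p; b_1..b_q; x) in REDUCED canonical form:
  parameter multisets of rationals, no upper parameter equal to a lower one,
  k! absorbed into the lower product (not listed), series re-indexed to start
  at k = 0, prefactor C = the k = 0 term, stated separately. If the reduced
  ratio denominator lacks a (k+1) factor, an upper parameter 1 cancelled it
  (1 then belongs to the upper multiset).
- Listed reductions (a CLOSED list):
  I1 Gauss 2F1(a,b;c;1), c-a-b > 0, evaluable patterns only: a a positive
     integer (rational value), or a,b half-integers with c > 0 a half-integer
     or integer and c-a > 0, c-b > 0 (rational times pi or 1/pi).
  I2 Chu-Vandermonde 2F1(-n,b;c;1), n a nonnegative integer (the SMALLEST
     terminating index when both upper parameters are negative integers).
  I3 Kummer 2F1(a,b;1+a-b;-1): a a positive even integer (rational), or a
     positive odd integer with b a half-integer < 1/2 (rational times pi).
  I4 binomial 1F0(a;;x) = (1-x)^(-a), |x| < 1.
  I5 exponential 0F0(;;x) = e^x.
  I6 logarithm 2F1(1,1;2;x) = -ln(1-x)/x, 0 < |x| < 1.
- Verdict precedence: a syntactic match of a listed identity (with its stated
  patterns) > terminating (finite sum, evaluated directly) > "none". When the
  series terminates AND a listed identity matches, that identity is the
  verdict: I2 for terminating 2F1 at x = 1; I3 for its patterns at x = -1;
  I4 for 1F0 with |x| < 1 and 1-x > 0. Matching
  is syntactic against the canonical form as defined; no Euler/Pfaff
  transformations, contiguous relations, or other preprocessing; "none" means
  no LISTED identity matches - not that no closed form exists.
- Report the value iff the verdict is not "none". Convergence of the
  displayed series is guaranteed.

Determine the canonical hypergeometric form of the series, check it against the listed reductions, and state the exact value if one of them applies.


Key step: x = (1/9) and the two k-th powers (prefactor -1/7) combine into one argument.
Term ratio: r(k) = (1/9) * (k+11/4) / [(k+1)] - rational in k. x = (1/9); t_0 = -1/7; negate the roots.

At argument 1/9: a 1F0 with upper {11/4}, lower {-}, scaled by C = -1/7. Verdict (x = 1/9): binomial (I4) applies (the 1F0 binomial series: exponent -11/4, x = 1/9). Its exact value is (-1/7) * (8/9)^(-11/4).


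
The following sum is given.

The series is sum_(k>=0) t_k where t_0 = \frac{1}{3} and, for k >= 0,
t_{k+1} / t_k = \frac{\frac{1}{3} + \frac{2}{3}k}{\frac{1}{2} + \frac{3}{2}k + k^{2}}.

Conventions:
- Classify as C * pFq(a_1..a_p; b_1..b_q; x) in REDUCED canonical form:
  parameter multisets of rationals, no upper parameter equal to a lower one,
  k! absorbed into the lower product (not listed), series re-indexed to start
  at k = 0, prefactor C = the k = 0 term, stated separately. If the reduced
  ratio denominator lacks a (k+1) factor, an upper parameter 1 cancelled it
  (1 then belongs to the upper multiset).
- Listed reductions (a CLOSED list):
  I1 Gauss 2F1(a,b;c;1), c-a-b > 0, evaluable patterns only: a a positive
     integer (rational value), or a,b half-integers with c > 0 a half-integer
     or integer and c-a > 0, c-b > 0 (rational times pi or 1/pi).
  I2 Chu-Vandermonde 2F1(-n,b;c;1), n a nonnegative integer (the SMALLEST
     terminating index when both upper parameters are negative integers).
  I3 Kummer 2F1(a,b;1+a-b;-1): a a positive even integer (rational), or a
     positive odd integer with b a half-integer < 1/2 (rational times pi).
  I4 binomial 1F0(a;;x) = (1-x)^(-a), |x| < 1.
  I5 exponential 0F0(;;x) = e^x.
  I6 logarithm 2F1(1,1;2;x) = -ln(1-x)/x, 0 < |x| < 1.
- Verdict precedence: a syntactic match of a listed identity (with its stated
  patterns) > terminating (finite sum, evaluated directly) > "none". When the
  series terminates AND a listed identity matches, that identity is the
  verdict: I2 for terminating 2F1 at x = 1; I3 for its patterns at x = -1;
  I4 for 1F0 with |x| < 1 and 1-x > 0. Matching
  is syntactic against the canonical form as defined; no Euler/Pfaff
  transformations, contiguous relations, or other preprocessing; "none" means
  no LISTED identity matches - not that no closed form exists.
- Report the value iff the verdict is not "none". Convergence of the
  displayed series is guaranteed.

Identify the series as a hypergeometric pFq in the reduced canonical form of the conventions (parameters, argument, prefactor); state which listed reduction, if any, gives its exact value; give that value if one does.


Prefactor \frac{1}{3}, argument \frac{2}{3}: 0F0 with upper {-} over lower {-}. Verdict (x = \frac{2}{3}): the I5 exponential reduction applies (the 0F0 exponential series at x = \frac{2}{3}). Sum: \frac{1}{3} \cdot e^{\frac{2}{3}}.

Key observation: x = \frac{2}{3} and factor the ratio over Q (prefactor 1/3): negated roots = parameters.
Consecutive-term ratio: r(k) = \frac{2}{3} * 1 / [(k+1)] - rational in k. x = \frac{2}{3}; t_0 = \frac{1}{3}; negate the roots.


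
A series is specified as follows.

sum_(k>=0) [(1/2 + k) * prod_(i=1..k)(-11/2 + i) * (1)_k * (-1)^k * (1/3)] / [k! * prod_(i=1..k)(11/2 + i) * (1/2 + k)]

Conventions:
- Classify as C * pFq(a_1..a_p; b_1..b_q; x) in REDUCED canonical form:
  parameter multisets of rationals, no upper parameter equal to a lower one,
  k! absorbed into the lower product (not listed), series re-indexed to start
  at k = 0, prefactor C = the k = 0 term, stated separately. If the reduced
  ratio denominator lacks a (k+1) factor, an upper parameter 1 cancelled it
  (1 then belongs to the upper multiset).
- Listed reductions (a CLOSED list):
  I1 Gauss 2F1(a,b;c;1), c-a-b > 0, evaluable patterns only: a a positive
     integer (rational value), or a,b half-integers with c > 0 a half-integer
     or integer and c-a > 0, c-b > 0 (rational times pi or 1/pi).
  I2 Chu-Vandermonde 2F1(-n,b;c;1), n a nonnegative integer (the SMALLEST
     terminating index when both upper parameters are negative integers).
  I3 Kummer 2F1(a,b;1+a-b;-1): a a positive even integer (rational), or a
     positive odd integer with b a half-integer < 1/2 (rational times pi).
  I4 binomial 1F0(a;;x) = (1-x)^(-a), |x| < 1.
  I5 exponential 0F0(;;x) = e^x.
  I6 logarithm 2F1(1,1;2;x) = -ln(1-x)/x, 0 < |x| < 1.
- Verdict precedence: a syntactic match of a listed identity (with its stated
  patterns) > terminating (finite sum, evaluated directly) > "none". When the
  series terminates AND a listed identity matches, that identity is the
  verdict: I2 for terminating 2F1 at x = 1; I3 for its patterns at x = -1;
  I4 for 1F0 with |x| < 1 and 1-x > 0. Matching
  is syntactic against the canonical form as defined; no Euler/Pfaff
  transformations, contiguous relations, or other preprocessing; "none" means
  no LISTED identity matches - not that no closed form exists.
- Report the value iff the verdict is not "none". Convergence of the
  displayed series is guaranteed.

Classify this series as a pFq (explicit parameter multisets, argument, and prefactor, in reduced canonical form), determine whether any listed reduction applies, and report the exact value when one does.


The tell: x = (-1) and the running product (C = 1/3) telescopes to a rising factorial.
Ratio: r(k) = (-1) * (k-9/2) (k+1) / [(k+13/2) (k+1)] - rational in k. x = (-1); t_0 = 1/3; negate the roots.

x = -1 here; the reduced form reads 2F1, upper {-9/2, 1}, lower {13/2}, C = 1/3. Verdict: Kummer's theorem (I3) applies (x = -1; c = 13/2 equals 1+a-b for upper {-9/2, 1}: listed pattern). Its exact value is (231/1024) * pi.


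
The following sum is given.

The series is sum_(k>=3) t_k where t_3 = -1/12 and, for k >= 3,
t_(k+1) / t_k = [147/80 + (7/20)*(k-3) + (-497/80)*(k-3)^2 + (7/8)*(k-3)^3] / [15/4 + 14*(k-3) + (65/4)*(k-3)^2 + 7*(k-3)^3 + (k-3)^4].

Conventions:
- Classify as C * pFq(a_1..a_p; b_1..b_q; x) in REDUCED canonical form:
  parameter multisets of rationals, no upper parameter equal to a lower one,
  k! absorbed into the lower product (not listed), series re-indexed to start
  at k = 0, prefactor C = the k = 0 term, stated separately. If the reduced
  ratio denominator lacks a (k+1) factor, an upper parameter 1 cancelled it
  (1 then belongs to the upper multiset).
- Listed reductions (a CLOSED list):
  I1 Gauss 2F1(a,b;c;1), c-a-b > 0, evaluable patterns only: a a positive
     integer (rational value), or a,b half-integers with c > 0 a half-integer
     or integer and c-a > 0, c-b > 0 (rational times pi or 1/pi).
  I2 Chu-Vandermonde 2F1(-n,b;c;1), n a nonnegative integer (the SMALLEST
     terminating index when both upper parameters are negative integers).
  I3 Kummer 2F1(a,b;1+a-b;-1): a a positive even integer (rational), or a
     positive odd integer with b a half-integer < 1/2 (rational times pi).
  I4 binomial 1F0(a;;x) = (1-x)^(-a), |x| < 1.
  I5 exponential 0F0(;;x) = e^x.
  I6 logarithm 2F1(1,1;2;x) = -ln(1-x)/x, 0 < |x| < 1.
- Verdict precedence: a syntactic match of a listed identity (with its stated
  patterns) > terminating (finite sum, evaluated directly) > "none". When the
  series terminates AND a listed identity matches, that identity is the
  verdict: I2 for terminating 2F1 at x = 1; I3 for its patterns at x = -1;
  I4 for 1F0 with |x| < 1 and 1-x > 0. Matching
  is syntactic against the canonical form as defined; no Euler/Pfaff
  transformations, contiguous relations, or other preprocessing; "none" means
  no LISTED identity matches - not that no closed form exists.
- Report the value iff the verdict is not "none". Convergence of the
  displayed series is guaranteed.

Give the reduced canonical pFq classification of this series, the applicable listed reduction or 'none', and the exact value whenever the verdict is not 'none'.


Key observation: t_0 = -1/12 here, and roots of the ratio polynomials (prefactor -1/12) are the negated parameters.
Step ratio: r(k) = (7/8) * (k-7) (k-3/5) / [(k+5/2) (k+3) (k+1)] - rational in k. x = (7/8); t_0 = -1/12; negate the roots.

x = 7/8 here; the reduced form reads 2F2, upper {-7, -3/5}, lower {5/2, 3}, C = -1/12. Verdict: terminating - upper -7 stops the sum at k = 7; the 8 terms are added exactly. Its exact value is -3598774869243157/29652480000000000.


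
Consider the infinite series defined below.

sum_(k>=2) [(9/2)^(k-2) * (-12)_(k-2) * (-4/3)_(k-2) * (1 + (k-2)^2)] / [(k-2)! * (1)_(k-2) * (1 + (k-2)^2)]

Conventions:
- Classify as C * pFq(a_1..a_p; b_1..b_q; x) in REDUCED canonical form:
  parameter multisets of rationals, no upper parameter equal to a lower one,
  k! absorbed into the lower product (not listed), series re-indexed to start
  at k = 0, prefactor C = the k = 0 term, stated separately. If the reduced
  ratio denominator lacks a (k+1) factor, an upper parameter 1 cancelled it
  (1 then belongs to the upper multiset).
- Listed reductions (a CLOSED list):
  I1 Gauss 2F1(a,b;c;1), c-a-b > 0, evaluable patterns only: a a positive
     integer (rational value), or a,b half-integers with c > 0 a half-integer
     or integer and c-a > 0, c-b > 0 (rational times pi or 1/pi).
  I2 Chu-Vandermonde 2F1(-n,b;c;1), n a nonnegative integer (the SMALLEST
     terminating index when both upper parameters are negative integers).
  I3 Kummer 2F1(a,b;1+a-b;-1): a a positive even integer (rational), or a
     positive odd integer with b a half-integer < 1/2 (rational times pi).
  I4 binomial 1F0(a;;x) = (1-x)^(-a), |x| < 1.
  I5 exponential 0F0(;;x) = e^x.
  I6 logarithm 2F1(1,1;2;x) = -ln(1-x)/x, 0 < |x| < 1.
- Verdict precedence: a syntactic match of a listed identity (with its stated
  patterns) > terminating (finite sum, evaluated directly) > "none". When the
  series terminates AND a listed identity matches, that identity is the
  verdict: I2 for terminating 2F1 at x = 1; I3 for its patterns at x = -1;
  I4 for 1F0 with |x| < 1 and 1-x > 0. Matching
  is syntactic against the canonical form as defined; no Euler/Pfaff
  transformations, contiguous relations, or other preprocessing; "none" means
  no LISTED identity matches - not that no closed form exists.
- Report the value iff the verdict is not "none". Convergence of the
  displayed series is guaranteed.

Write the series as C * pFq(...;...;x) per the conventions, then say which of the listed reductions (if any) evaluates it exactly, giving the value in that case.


Reduced: x = 9/2, 2F1, upper = {-12, -4/3}, lower = {1}, C = 1. Verdict: terminating. (-12)_k vanishes past k = 12, leaving a 13-term sum, computed directly. Exact value: 8535205/4096.

Structural cue: with t_0 = 1, k^2 + 1 divides numerator and denominator alike; prefactor 1 after cancelling.
Ratio: r(k) = (9/2) * (k-12) (k-4/3) / [(k+1) (k+1)] - poly over poly, x = (9/2) from leading terms; C = 1 at k = 0.
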